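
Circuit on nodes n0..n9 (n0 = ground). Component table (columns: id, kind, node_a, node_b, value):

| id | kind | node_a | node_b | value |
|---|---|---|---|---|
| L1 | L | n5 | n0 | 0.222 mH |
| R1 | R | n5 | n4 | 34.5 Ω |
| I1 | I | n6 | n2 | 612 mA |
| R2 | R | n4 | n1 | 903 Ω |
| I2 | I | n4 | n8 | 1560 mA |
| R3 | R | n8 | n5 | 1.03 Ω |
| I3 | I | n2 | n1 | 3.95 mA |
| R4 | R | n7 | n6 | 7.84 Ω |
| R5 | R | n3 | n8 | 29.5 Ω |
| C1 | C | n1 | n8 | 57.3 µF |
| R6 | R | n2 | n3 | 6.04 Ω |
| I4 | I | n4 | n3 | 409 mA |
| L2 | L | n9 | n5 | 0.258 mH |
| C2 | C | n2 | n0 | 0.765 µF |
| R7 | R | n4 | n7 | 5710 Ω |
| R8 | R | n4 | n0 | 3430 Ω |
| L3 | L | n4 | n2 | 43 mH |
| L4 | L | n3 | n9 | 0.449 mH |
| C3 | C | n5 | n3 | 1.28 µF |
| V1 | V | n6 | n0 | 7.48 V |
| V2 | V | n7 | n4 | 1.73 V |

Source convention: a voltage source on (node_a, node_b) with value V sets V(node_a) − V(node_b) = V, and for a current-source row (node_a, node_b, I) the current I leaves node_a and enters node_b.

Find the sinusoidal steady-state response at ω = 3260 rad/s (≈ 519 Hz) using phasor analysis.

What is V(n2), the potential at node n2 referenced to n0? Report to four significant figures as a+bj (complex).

MNA unknowns: 9 node voltages V₁..V_9 plus 2 source currents (V1, V2)
L1: Y=0.000-1.382j on G[5,0]
R1: Y=0.02899+0.000j on G[5,4]
I1: z[6]−=0.612, z[2]+=0.612
R2: Y=0.001107+0.000j on G[4,1]
I2: z[4]−=1.56, z[8]+=1.56
R3: Y=0.9709+0.000j on G[8,5]
I3: z[2]−=0.00395, z[1]+=0.00395
R4: Y=0.1276+0.000j on G[7,6]
R5: Y=0.03390+0.000j on G[3,8]
C1: Y=0.000+0.1868j on G[1,8]
R6: Y=0.1656+0.000j on G[2,3]
I4: z[4]−=0.409, z[3]+=0.409
L2: Y=0.000-1.189j on G[9,5]
C2: Y=0.000+0.002494j on G[2,0]
R7: Y=0.0001751+0.000j on G[4,7]
R8: Y=0.0002915+0.000j on G[4,0]
L3: Y=0.000-0.007134j on G[4,2]
L4: Y=0.000-0.6832j on G[3,9]
C3: Y=0.000+0.004173j on G[5,3]
V1: row V6−V0=7.48, i_V1 at 6,0
V2: row V7−V4=1.73, i_V2 at 7,4
solve → V1=1.525+1.798j, V2=3.548+4.547j, V3=0.01089+4.120j, V4=-7.601-0.1817j, V5=-0.01041+1.685j, V6=7.480+0.000j, V7=-5.871-0.1817j, V8=1.537+1.765j, V9=-0.002637+2.574j
aux → i_V1=-2.315-0.02318j, i_V2=1.703+0.02318j

3.548+4.547j V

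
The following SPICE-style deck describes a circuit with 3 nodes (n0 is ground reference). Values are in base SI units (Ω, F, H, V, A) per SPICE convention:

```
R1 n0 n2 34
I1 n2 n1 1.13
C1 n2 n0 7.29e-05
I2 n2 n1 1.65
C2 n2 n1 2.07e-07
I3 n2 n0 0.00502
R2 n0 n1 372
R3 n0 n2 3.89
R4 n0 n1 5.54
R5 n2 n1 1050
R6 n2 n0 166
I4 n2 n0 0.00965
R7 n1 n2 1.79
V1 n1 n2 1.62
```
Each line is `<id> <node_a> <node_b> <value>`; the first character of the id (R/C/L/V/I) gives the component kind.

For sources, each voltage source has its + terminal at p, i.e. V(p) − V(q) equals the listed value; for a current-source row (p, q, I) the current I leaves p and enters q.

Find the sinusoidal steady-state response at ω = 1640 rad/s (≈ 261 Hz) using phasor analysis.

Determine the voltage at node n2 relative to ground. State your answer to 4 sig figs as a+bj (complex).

-0.6158+0.1548j V

MNA unknowns: 2 node voltages V₁..V_2 plus 1 source current (V1)
R1: Y=0.02941+0.000j on G[0,2]
I1: z[2]−=1.13, z[1]+=1.13
C1: Y=0.000+0.1196j on G[2,0]
I2: z[2]−=1.65, z[1]+=1.65
C2: Y=0.000+0.0003395j on G[2,1]
I3: z[2]−=0.00502, z[0]+=0.00502
R2: Y=0.002688+0.000j on G[0,1]
R3: Y=0.2571+0.000j on G[0,2]
R4: Y=0.1805+0.000j on G[0,1]
R5: Y=0.0009524+0.000j on G[2,1]
R6: Y=0.006024+0.000j on G[2,0]
I4: z[2]−=0.00965, z[0]+=0.00965
R7: Y=0.5587+0.000j on G[1,2]
V1: row V1−V2=1.62, i_V1 at 1,2
solve → V1=1.004+0.1548j, V2=-0.6158+0.1548j
aux → i_V1=1.689-0.02890j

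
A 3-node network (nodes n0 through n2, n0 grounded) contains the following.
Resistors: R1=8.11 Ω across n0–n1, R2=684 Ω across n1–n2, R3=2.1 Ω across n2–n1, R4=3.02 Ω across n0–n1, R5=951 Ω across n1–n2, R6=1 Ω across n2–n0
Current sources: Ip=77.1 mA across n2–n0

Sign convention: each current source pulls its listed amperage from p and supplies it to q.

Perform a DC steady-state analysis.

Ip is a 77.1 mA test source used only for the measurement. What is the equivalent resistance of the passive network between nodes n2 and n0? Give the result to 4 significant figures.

Apply KCL at each of the 2 non-ground nodes and solve the resulting linear system.
Node n1: branches {R1, R2, R3, R4, R5} → V_1 = -0.03208
Node n2: branches {R2, R3, R5, R6, Ip} → V_2 = -0.06252

R_eq = 0.8109 Ω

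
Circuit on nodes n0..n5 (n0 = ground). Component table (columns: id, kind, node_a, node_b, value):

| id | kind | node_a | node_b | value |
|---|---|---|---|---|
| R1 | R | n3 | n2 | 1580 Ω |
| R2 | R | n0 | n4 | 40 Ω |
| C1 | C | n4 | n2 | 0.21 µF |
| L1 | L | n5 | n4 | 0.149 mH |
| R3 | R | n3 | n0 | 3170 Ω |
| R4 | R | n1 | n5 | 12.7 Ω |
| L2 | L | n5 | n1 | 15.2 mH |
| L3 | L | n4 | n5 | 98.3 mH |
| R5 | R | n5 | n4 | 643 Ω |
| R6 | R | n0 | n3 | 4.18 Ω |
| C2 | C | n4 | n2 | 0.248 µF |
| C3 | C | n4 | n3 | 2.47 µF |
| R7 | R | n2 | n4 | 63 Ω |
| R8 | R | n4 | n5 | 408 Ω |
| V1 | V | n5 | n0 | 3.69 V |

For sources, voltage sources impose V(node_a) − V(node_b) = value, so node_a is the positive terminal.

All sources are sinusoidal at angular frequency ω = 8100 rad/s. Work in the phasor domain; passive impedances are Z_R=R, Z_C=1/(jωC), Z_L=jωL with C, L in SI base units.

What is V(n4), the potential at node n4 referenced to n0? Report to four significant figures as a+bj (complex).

Apply KCL at each of the 5 non-ground nodes and solve the resulting linear system.
Node n1: branches {R4, L2} → V_1 = 3.690+0.000j
Node n2: branches {R1, C1, C2, R7} → V_2 = 3.643-0.08087j
Node n3: branches {R1, R3, R6, C3} → V_3 = 0.04607+0.3104j
Node n4: branches {R2, C1, L1, L3, R5, C2, C3, R7, R8} → V_4 = 3.775-0.1274j
Node n5: branches {L1, R4, L2, L3, R5, R8, V1} → V_5 = 3.690+0.000j
Source currents: i(V1)=-0.1054-0.07117j

3.775-0.1274j V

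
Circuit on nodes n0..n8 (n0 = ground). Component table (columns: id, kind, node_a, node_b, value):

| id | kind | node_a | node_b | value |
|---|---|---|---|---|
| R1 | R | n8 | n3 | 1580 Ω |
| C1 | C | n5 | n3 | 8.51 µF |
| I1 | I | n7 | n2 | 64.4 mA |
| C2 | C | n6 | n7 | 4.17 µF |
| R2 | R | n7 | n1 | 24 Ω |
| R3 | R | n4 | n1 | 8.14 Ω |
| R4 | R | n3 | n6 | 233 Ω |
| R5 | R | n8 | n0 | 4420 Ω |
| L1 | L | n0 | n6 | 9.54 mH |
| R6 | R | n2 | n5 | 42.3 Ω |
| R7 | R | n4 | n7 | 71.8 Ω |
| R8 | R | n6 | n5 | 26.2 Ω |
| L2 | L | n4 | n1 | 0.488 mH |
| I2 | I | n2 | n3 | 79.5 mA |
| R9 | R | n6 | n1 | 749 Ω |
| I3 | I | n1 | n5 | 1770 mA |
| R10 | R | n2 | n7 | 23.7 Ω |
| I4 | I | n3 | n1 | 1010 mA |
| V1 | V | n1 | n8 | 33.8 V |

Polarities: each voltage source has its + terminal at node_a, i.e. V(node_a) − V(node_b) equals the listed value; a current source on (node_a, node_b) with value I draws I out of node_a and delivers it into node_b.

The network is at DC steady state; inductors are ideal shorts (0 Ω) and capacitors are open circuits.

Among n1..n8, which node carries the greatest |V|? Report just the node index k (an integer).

3

Apply KCL at each of the 8 non-ground nodes and solve the resulting linear system.
Node n1: branches {R2, R3, L2, R9, I3, I4, V1} → V_1 = -44.31
Node n2: branches {I1, R6, I2, R10} → V_2 = -11.11
Node n3: branches {R1, C1, R4, I2, I4} → V_3 = -199.0
Node n4: branches {R3, R7, L2} → V_4 = -44.31
Node n5: branches {C1, R6, R8, I3} → V_5 = 24.39
Node n6: branches {C2, R4, L1, R8, R9} → V_6 = 0.000
Node n7: branches {I1, C2, R2, R7, R10} → V_7 = -30.64
Node n8: branches {R1, R5, V1} → V_8 = -78.11
Source currents: i(L1)=-0.01767, i(L2)=0.1903, i(V1)=0.05883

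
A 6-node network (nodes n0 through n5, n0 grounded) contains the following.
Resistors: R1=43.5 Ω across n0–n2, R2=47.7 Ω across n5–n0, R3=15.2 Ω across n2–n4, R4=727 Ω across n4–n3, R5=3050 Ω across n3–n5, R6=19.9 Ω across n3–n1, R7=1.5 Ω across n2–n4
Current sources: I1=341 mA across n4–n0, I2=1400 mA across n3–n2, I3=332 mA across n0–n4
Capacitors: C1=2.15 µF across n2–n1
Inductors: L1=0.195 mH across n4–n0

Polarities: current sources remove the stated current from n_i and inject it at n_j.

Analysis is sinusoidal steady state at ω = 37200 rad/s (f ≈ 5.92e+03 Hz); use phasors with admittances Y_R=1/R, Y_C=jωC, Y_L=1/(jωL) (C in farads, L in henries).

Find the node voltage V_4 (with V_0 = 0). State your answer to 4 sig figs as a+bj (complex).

Element admittances at ω=37200 rad/s:
  Y(R1) = 0.02299+0.000j S between n0,n2
  I1: injects 0.341 A into n0 (from n4)
  Y(R2) = 0.02096+0.000j S between n5,n0
  Y(R3) = 0.06579+0.000j S between n2,n4
  Y(R4) = 0.001376+0.000j S between n4,n3
  Y(C1) = 0.000+0.07998j S between n2,n1
  Y(R5) = 0.0003279+0.000j S between n3,n5
  Y(R6) = 0.05025+0.000j S between n3,n1
  I2: injects 1.4 A into n2 (from n3)
  Y(L1) = 0.000-0.1379j S between n4,n0
  Y(R7) = 0.6667+0.000j S between n2,n4
  I3: injects 0.332 A into n4 (from n0)
Assemble and solve the 5×5 MNA system:
  V(n1)=-0.2571+16.87j  V(n2)=0.08972-0.05278j  V(n3)=-27.20+16.32j  V(n4)=0.02942-0.01656j  V(n5)=-0.4188+0.2513j

0.02942-0.01656j V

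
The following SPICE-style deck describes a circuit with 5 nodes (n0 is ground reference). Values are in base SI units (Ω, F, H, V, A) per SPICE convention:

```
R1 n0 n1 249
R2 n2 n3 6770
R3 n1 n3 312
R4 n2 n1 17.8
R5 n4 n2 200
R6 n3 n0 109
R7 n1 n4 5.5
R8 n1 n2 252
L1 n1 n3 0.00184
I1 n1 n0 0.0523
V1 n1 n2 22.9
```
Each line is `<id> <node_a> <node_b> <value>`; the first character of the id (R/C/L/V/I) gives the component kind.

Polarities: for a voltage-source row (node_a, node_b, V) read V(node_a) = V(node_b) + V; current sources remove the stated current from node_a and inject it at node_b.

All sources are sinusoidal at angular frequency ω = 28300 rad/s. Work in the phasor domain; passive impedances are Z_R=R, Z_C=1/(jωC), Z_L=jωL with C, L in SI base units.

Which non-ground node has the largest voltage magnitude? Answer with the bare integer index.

2

MNA unknowns: 4 node voltages V₁..V_4 plus 1 source current (V1)
R1: Y=0.004016+0.000j on G[0,1]
R2: Y=0.0001477+0.000j on G[2,3]
R3: Y=0.003205+0.000j on G[1,3]
R4: Y=0.05618+0.000j on G[2,1]
R5: Y=0.005000+0.000j on G[4,2]
R6: Y=0.009174+0.000j on G[3,0]
R7: Y=0.1818+0.000j on G[1,4]
R8: Y=0.003968+0.000j on G[1,2]
L1: Y=0.000-0.01920j on G[1,3]
I1: z[1]−=0.0523, z[0]+=0.0523
V1: row V1−V2=22.9, i_V1 at 1,2
solve → V1=-4.312-1.084j, V2=-27.21-1.084j, V3=-3.813+0.4745j, V4=-4.925-1.084j
aux → i_V1=-1.492-0.0002302j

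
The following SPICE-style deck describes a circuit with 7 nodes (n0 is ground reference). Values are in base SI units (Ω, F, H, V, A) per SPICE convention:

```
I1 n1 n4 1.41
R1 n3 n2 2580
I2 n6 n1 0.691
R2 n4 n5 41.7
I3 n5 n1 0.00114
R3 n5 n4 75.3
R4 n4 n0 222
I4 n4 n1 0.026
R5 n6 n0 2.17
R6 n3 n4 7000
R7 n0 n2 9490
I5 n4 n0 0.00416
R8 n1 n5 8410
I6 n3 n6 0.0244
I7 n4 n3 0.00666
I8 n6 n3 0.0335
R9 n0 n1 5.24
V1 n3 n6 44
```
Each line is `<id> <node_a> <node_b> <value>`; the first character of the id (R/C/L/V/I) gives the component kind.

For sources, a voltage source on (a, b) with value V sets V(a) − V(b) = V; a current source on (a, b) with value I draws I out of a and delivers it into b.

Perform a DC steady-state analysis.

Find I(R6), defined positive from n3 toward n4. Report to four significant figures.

-0.03521 A

Apply KCL at each of the 6 non-ground nodes and solve the resulting linear system.
Node n1: branches {I1, I2, I3, I4, R8, R9} → V_1 = -3.444
Node n2: branches {R1, R7} → V_2 = 33.48
Node n3: branches {R1, R6, I6, I7, I8, V1} → V_3 = 42.58
Node n4: branches {I1, R2, R3, R4, I4, R6, I5, I7} → V_4 = 289.1
Node n5: branches {R2, I3, R3, R8} → V_5 = 288.1
Node n6: branches {I2, R5, I6, I8, V1} → V_6 = -1.416
Source currents: i(V1)=0.04745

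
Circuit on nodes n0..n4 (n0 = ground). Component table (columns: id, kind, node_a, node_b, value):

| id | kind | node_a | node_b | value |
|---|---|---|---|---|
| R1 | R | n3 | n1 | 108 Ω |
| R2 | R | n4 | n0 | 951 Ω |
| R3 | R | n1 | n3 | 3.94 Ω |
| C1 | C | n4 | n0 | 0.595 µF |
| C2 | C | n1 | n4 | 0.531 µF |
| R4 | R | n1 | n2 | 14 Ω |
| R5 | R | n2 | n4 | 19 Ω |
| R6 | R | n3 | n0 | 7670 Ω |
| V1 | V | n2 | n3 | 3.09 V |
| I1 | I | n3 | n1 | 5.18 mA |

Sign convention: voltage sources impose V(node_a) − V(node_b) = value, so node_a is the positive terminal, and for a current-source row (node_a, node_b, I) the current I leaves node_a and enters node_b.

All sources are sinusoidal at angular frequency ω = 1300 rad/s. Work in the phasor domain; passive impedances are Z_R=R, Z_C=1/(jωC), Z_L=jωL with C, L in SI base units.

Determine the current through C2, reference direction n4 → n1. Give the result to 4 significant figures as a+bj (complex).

2.544e-05+0.001662j A

Element admittances at ω=1300 rad/s:
  Y(R1) = 0.009259+0.000j S between n3,n1
  Y(R2) = 0.001052+0.000j S between n4,n0
  Y(R3) = 0.2538+0.000j S between n1,n3
  Y(C1) = 0.000+0.0007735j S between n4,n0
  Y(C2) = 0.000+0.0006903j S between n1,n4
  Y(R4) = 0.07143+0.000j S between n1,n2
  Y(R5) = 0.05263+0.000j S between n2,n4
  Y(R6) = 0.0001304+0.000j S between n3,n0
  V1: constraint V(n2)−V(n3) = 3.09
  I1: injects 0.00518 A into n1 (from n3)
Assemble and solve the 5×5 MNA system:
  V(n1)=-2.171-0.1214j  V(n2)=0.2440-0.1264j  V(n3)=-2.846-0.1264j  V(n4)=0.2365-0.1583j
  i(V1)=-0.1729-0.001323j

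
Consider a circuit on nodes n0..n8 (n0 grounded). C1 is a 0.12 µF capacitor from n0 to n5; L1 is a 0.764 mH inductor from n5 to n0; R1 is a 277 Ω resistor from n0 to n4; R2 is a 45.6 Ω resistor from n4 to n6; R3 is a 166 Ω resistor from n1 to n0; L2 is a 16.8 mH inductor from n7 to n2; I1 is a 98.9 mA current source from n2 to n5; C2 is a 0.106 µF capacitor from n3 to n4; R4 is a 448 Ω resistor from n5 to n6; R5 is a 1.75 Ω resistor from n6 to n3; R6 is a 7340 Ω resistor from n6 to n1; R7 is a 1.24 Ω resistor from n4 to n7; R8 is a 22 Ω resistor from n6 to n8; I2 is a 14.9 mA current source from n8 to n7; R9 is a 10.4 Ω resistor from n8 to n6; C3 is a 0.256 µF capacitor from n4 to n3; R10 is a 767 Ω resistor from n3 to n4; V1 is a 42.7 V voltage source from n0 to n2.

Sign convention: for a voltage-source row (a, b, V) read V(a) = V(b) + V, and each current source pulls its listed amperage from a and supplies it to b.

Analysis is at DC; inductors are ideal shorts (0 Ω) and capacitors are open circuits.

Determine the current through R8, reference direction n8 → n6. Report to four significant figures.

-0.004783 A

MNA unknowns: 8 node voltages V₁..V_8 plus 3 source currents (L1, L2, V1)
C1: Y=0.000 on G[0,5]
L1: row V5−V0=0, i_L1 at 5,0
R1: Y=0.003610 on G[0,4]
R2: Y=0.02193 on G[4,6]
R3: Y=0.006024 on G[1,0]
L2: row V7−V2=0, i_L2 at 7,2
I1: z[2]−=0.0989, z[5]+=0.0989
C2: Y=0.000 on G[3,4]
R4: Y=0.002232 on G[5,6]
R5: Y=0.5714 on G[6,3]
R6: Y=0.0001362 on G[6,1]
R7: Y=0.8065 on G[4,7]
R8: Y=0.04545 on G[6,8]
I2: z[8]−=0.0149, z[7]+=0.0149
R9: Y=0.09615 on G[8,6]
C3: Y=0.000 on G[4,3]
R10: Y=0.001304 on G[3,4]
V1: row V0−V2=42.7, i_V1 at 0,2
solve → V1=-0.8642, V2=-42.70, V3=-39.08, V4=-42.41, V5=0.000, V6=-39.08, V7=-42.70, V8=-39.18
aux → i_L1=0.01168, i_L2=0.2455, i_V1=-0.1466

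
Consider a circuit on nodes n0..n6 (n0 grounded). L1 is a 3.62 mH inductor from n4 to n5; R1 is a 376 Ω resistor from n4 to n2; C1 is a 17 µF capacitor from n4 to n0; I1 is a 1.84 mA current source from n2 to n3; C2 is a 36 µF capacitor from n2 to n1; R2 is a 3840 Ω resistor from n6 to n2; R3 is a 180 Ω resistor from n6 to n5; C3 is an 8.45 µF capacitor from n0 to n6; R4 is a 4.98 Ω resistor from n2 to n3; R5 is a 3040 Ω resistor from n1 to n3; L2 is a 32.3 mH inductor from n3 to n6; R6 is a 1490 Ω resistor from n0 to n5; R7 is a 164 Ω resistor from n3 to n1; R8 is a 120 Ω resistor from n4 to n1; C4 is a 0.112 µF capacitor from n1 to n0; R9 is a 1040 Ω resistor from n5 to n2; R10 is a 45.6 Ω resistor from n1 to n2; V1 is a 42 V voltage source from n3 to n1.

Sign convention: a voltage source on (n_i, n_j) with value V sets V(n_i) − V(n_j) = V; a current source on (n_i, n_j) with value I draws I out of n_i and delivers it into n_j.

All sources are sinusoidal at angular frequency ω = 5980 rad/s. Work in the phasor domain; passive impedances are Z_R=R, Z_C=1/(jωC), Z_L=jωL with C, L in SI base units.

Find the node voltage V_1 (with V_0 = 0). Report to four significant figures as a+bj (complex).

Apply KCL at each of the 6 non-ground nodes and solve the resulting linear system.
Node n1: branches {C2, R5, R7, R8, C4, R10, V1} → V_1 = -13.88+21.07j
Node n2: branches {R1, I1, C2, R2, R4, R9, R10} → V_2 = 5.644+2.178j
Node n3: branches {I1, R4, R5, L2, R7, V1} → V_3 = 28.12+21.07j
Node n4: branches {L1, R1, C1, R8} → V_4 = 1.430+1.372j
Node n5: branches {L1, R3, R6, R9} → V_5 = 1.883+0.8714j
Node n6: branches {R2, R3, C3, L2} → V_6 = -2.704-3.015j
Source currents: i(V1)=-4.906-3.634j

-13.88+21.07j V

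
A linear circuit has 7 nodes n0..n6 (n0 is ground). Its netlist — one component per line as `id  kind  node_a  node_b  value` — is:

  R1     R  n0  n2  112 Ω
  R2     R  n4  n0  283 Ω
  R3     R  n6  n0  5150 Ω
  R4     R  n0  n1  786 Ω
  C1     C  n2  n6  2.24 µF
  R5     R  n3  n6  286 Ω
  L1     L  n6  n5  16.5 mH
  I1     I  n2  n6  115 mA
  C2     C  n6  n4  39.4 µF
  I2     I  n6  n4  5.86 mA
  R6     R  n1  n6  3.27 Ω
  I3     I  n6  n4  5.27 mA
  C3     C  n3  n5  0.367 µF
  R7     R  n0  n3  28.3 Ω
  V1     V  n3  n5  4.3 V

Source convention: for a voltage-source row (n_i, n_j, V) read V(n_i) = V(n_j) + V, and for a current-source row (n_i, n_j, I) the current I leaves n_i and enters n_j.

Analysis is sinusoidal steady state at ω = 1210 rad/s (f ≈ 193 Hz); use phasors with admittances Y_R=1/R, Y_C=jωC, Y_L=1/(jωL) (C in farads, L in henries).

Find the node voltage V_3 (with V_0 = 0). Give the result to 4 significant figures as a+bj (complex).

3.123-1.082j V

Element admittances at ω=1210 rad/s:
  Y(R1) = 0.008929+0.000j S between n0,n2
  Y(R2) = 0.003534+0.000j S between n4,n0
  Y(R3) = 0.0001942+0.000j S between n6,n0
  Y(R4) = 0.001272+0.000j S between n0,n1
  Y(C1) = 0.000+0.002710j S between n2,n6
  Y(R5) = 0.003497+0.000j S between n3,n6
  Y(L1) = 0.000-0.05009j S between n6,n5
  I1: injects 0.115 A into n6 (from n2)
  Y(C2) = 0.000+0.04767j S between n6,n4
  I2: injects 0.00586 A into n4 (from n6)
  Y(R6) = 0.3058+0.000j S between n1,n6
  I3: injects 0.00527 A into n4 (from n6)
  Y(C3) = 0.000+0.0004441j S between n3,n5
  Y(R7) = 0.03534+0.000j S between n0,n3
  V1: constraint V(n3)−V(n5) = 4.3
Assemble and solve the 7×7 MNA system:
  V(n1)=-0.2424+1.350j  V(n2)=-12.19+3.627j  V(n3)=3.123-1.082j  V(n4)=-0.3248+1.098j  V(n5)=-1.177-1.082j  V(n6)=-0.2434+1.356j
  i(V1)=-0.1221+0.04486j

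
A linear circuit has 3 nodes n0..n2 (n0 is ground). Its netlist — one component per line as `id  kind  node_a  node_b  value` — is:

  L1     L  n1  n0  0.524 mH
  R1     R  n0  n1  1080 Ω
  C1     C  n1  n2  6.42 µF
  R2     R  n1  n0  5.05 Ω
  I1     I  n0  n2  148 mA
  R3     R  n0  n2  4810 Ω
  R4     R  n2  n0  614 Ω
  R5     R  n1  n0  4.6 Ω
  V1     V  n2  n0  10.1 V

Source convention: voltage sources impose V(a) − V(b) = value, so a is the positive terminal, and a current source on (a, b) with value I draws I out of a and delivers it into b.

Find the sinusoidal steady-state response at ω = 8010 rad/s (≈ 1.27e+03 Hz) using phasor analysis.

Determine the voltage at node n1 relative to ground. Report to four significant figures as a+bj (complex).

Element admittances at ω=8010 rad/s:
  Y(L1) = 0.000-0.2383j S between n1,n0
  Y(R1) = 0.0009259+0.000j S between n0,n1
  Y(C1) = 0.000+0.05142j S between n1,n2
  Y(R2) = 0.1980+0.000j S between n1,n0
  I1: injects 0.148 A into n2 (from n0)
  Y(R3) = 0.0002079+0.000j S between n0,n2
  Y(R4) = 0.001629+0.000j S between n2,n0
  Y(R5) = 0.2174+0.000j S between n1,n0
  V1: constraint V(n2)−V(n0) = 10.1
Assemble and solve the 3×3 MNA system:
  V(n1)=-0.4660+1.038j  V(n2)=10.10+0.000j
  i(V1)=0.07605-0.5433j

-0.4660+1.038j V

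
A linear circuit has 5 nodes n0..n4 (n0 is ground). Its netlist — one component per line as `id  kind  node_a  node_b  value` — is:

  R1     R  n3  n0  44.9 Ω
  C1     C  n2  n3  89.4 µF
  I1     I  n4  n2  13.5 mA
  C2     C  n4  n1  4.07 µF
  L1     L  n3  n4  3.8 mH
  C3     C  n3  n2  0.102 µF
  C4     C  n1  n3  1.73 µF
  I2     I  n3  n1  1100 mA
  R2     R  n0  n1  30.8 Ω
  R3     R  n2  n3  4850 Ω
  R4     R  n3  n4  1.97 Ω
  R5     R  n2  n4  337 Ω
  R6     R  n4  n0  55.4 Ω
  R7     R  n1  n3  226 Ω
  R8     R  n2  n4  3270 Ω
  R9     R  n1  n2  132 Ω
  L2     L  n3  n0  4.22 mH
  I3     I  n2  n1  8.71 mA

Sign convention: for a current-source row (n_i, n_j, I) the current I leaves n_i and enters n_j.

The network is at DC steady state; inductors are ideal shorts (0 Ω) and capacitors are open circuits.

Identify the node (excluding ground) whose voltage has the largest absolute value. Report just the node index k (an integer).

1

MNA unknowns: 4 node voltages V₁..V_4 plus 2 source currents (L1, L2)
R1: Y=0.02227 on G[3,0]
C1: Y=0.000 on G[2,3]
I1: z[4]−=0.0135, z[2]+=0.0135
C2: Y=0.000 on G[4,1]
L1: row V3−V4=0, i_L1 at 3,4
C3: Y=0.000 on G[3,2]
C4: Y=0.000 on G[1,3]
I2: z[3]−=1.1, z[1]+=1.1
R2: Y=0.03247 on G[0,1]
R3: Y=0.0002062 on G[2,3]
R4: Y=0.5076 on G[3,4]
R5: Y=0.002967 on G[2,4]
R6: Y=0.01805 on G[4,0]
R7: Y=0.004425 on G[1,3]
R8: Y=0.0003058 on G[2,4]
R9: Y=0.007576 on G[1,2]
L2: row V3−V0=0, i_L2 at 3,0
I3: z[2]−=0.00871, z[1]+=0.00871
solve → V1=28.31, V2=19.83, V3=0.000, V4=0.000
aux → i_L1=-0.05142, i_L2=-0.9192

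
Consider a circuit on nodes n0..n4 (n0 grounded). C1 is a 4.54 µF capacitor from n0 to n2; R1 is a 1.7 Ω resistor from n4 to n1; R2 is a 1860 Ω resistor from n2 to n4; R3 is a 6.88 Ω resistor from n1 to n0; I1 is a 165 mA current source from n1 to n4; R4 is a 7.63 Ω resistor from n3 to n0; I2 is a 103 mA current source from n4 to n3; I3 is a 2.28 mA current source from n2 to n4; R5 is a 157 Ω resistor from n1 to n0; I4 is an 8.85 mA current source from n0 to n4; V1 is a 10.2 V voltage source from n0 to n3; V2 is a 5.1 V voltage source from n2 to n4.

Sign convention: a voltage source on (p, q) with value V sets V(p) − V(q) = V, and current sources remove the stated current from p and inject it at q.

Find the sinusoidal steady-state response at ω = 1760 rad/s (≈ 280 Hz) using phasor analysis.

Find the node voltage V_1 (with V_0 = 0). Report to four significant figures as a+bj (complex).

-0.6365-0.2412j V

MNA unknowns: 4 node voltages V₁..V_4 plus 2 source currents (V1, V2)
C1: Y=0.000+0.007990j on G[0,2]
R1: Y=0.5882+0.000j on G[4,1]
R2: Y=0.0005376+0.000j on G[2,4]
R3: Y=0.1453+0.000j on G[1,0]
I1: z[1]−=0.165, z[4]+=0.165
R4: Y=0.1311+0.000j on G[3,0]
I2: z[4]−=0.103, z[3]+=0.103
I3: z[2]−=0.00228, z[4]+=0.00228
R5: Y=0.006369+0.000j on G[1,0]
I4: z[0]−=0.00885, z[4]+=0.00885
V1: row V0−V3=10.2, i_V1 at 0,3
V2: row V2−V4=5.1, i_V2 at 2,4
solve → V1=-0.6365-0.2412j, V2=4.580-0.3034j, V3=-10.20+0.000j, V4=-0.5202-0.3034j
aux → i_V1=-1.440+0.000j, i_V2=-0.007446-0.03659j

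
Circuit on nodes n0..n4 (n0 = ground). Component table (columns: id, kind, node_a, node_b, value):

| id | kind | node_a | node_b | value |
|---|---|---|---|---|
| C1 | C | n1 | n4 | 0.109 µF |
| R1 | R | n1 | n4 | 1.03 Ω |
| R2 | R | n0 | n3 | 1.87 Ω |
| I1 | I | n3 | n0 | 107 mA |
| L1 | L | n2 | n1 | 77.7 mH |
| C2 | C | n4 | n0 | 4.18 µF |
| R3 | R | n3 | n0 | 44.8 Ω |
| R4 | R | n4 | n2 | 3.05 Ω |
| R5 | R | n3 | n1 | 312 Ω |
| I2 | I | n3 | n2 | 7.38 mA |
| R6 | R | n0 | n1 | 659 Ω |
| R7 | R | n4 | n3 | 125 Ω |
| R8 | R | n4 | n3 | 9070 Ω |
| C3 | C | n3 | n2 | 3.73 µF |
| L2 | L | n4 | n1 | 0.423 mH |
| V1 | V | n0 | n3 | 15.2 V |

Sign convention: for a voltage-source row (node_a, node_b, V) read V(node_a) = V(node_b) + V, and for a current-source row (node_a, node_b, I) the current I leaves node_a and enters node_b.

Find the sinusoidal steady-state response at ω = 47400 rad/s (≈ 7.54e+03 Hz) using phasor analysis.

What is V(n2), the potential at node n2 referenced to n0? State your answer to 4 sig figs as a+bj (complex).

Element admittances at ω=47400 rad/s:
  Y(C1) = 0.000+0.005167j S between n1,n4
  Y(R1) = 0.9709+0.000j S between n1,n4
  Y(R2) = 0.5348+0.000j S between n0,n3
  I1: injects 0.107 A into n0 (from n3)
  Y(L1) = 0.000-0.0002715j S between n2,n1
  Y(C2) = 0.000+0.1981j S between n4,n0
  Y(R3) = 0.02232+0.000j S between n3,n0
  Y(R4) = 0.3279+0.000j S between n4,n2
  Y(R5) = 0.003205+0.000j S between n3,n1
  I2: injects 0.00738 A into n2 (from n3)
  Y(R6) = 0.001517+0.000j S between n0,n1
  Y(R7) = 0.008000+0.000j S between n4,n3
  Y(R8) = 0.0001103+0.000j S between n4,n3
  Y(C3) = 0.000+0.1768j S between n3,n2
  Y(L2) = 0.000-0.04987j S between n4,n1
  V1: constraint V(n0)−V(n3) = 15.2
Assemble and solve the 5×5 MNA system:
  V(n1)=-6.783+2.086j  V(n2)=-7.770-1.910j  V(n3)=-15.20+0.000j  V(n4)=-6.766+2.097j
  i(V1)=-8.786-1.337j

-7.770-1.910j V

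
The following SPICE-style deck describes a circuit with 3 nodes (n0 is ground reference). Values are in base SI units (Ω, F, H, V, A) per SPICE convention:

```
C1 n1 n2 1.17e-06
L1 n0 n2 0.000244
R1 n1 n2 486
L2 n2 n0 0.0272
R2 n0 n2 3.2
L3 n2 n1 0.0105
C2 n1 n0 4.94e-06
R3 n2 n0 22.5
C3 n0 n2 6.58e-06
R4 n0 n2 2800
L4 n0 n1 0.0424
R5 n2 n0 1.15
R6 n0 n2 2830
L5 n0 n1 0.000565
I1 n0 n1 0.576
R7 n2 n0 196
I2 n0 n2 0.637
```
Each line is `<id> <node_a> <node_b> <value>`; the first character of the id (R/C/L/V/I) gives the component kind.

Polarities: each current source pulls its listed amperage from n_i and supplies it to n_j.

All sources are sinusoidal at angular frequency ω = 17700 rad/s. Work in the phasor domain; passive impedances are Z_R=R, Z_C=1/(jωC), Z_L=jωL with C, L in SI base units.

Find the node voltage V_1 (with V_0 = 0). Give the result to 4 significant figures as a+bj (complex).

186.1-112.7j V

Apply KCL at each of the 2 non-ground nodes and solve the resulting linear system.
Node n1: branches {C1, R1, L3, C2, L4, L5, I1} → V_1 = 186.1-112.7j
Node n2: branches {C1, L1, R1, L2, R2, L3, R3, C3, R4, R5, R6, R7, I2} → V_2 = 2.036+2.291j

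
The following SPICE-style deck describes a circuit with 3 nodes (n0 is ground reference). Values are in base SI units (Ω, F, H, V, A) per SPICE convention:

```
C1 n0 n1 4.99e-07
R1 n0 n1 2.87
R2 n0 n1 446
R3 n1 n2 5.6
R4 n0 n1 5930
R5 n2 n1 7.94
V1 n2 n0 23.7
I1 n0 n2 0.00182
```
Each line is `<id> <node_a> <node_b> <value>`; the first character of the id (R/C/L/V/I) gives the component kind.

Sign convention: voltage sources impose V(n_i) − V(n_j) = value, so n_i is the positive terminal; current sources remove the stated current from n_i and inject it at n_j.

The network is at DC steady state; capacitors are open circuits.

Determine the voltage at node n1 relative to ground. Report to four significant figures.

11.01 V

Apply KCL at each of the 2 non-ground nodes and solve the resulting linear system.
Node n1: branches {C1, R1, R2, R3, R4, R5} → V_1 = 11.01
Node n2: branches {R3, R5, V1, I1} → V_2 = 23.70
Source currents: i(V1)=-3.862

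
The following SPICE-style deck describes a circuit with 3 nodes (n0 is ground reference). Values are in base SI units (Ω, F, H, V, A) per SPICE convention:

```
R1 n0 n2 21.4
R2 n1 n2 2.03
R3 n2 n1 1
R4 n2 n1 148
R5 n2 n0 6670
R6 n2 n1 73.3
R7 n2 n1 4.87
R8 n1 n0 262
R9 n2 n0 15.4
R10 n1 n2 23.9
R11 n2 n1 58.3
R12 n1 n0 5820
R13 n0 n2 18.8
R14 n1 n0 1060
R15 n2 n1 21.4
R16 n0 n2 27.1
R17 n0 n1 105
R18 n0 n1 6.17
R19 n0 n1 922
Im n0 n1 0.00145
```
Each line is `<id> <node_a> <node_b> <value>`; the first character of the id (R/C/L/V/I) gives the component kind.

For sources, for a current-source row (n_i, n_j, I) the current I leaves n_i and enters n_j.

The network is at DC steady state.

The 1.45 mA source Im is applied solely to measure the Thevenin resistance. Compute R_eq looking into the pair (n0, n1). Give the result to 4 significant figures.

R_eq = 2.782 Ω

Apply KCL at each of the 2 non-ground nodes and solve the resulting linear system.
Node n1: branches {R2, R3, R4, R6, R7, R8, R10, R11, R12, R14, R15, R17, R18, R19, Im} → V_1 = 0.004035
Node n2: branches {R1, R2, R3, R4, R5, R6, R7, R9, R10, R11, R13, R15, R16} → V_2 = 0.003632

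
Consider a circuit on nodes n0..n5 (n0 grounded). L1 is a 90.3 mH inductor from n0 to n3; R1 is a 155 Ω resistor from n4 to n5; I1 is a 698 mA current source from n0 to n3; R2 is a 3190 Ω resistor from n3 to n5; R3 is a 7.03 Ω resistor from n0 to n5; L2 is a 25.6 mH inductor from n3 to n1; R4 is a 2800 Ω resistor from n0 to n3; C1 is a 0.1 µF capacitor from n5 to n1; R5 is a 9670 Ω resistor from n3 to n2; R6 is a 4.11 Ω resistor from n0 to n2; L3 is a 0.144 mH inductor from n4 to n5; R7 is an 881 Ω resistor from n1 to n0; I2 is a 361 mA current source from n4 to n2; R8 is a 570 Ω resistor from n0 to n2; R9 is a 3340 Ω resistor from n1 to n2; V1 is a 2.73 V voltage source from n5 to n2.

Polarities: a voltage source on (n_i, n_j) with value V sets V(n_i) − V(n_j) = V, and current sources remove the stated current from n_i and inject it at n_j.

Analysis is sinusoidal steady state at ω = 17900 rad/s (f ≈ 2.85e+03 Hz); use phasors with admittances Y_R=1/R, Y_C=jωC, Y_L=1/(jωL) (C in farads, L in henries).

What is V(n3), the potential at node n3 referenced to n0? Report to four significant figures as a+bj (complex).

Apply KCL at each of the 5 non-ground nodes and solve the resulting linear system.
Node n1: branches {L2, C1, R7, R9} → V_1 = 159.8-173.3j
Node n2: branches {R5, R6, I2, R8, R9, V1} → V_2 = 0.07844+0.6707j
Node n3: branches {L1, I1, R2, L2, R4, R5} → V_3 = 145.0+74.46j
Node n4: branches {R1, L3, I2} → V_4 = 2.793-0.2596j
Node n5: branches {R1, R2, R3, C1, L3, V1} → V_5 = 2.808+0.6707j
Source currents: i(V1)=-0.4046+0.2088j

145.0+74.46j V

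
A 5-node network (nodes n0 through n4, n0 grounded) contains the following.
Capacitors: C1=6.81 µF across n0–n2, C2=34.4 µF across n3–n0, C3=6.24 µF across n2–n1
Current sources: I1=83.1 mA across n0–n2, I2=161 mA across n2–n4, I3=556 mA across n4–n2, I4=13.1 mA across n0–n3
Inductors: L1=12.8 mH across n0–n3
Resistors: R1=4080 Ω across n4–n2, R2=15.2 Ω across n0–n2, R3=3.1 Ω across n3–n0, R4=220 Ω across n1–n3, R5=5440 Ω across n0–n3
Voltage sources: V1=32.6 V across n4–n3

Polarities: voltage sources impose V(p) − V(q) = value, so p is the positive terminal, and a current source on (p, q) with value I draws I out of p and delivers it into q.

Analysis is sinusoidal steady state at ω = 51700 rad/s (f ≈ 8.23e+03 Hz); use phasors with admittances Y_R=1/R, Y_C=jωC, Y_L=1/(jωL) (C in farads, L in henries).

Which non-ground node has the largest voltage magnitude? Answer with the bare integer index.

4

Element admittances at ω=51700 rad/s:
  Y(C1) = 0.000+0.3521j S between n0,n2
  I1: injects 0.0831 A into n2 (from n0)
  I2: injects 0.161 A into n4 (from n2)
  Y(L1) = 0.000-0.001511j S between n0,n3
  Y(C2) = 0.000+1.778j S between n3,n0
  Y(R1) = 0.0002451+0.000j S between n4,n2
  Y(R2) = 0.06579+0.000j S between n0,n2
  Y(R3) = 0.3226+0.000j S between n3,n0
  Y(C3) = 0.000+0.3226j S between n2,n1
  Y(R4) = 0.004545+0.000j S between n1,n3
  I3: injects 0.556 A into n2 (from n4)
  I4: injects 0.0131 A into n3 (from n0)
  Y(R5) = 0.0001838+0.000j S between n0,n3
  V1: constraint V(n4)−V(n3) = 32.6
Assemble and solve the 5×5 MNA system:
  V(n1)=0.2902-1.321j  V(n2)=0.2686-1.326j  V(n3)=-0.04242+0.2108j  V(n4)=32.56+0.2108j
  i(V1)=-0.4029-0.0003767j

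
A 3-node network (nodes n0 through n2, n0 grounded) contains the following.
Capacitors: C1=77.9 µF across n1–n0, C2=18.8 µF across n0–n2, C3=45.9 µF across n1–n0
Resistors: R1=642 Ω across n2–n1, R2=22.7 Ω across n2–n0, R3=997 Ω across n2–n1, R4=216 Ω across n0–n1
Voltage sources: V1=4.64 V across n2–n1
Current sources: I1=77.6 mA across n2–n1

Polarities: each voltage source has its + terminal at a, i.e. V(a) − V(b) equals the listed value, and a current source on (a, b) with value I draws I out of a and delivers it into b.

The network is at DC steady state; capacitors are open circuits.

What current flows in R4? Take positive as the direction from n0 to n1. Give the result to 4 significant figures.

MNA unknowns: 2 node voltages V₁..V_2 plus 1 source current (V1)
C1: Y=0.000 on G[1,0]
R1: Y=0.001558 on G[2,1]
R2: Y=0.04405 on G[2,0]
C2: Y=0.000 on G[0,2]
R3: Y=0.001003 on G[2,1]
C3: Y=0.000 on G[1,0]
R4: Y=0.004630 on G[0,1]
V1: row V2−V1=4.64, i_V1 at 2,1
I1: z[2]−=0.0776, z[1]+=0.0776
solve → V1=-4.199, V2=0.4413
aux → i_V1=-0.1089

0.01944 A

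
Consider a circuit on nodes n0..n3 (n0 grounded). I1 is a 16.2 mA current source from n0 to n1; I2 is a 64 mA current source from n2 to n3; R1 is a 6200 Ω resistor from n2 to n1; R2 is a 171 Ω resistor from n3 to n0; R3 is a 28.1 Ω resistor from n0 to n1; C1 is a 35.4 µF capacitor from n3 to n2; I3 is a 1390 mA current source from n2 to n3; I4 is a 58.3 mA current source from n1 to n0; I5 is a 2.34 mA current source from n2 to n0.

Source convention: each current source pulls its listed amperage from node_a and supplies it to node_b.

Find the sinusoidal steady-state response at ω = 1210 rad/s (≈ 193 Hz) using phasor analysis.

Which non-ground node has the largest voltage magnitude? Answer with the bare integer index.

Apply KCL at each of the 3 non-ground nodes and solve the resulting linear system.
Node n1: branches {I1, R1, R3, I4} → V_1 = -1.180+0.1493j
Node n2: branches {I2, R1, C1, I3, I5} → V_2 = -0.5418+33.09j
Node n3: branches {I2, R2, C1, I3} → V_3 = -0.4177-0.9086j

2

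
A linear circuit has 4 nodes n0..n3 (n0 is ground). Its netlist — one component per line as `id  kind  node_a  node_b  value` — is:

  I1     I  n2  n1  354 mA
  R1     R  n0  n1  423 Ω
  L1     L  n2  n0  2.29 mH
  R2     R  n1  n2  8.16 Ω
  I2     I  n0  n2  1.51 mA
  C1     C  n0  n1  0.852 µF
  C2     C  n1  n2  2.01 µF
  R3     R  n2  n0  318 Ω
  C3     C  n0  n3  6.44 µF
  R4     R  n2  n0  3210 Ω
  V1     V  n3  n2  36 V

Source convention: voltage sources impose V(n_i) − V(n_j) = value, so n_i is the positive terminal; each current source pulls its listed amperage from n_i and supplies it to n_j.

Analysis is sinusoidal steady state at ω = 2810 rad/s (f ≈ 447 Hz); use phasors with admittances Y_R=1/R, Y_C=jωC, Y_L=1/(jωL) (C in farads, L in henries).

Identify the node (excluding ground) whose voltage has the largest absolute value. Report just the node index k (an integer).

3

Apply KCL at each of the 3 non-ground nodes and solve the resulting linear system.
Node n1: branches {I1, R1, R2, C1, C2} → V_1 = 7.582-0.5145j
Node n2: branches {I1, L1, R2, I2, C2, R3, R4, V1} → V_2 = 4.862-0.2509j
Node n3: branches {C3, V1} → V_3 = 40.86-0.2509j
Source currents: i(V1)=-0.004540-0.7394j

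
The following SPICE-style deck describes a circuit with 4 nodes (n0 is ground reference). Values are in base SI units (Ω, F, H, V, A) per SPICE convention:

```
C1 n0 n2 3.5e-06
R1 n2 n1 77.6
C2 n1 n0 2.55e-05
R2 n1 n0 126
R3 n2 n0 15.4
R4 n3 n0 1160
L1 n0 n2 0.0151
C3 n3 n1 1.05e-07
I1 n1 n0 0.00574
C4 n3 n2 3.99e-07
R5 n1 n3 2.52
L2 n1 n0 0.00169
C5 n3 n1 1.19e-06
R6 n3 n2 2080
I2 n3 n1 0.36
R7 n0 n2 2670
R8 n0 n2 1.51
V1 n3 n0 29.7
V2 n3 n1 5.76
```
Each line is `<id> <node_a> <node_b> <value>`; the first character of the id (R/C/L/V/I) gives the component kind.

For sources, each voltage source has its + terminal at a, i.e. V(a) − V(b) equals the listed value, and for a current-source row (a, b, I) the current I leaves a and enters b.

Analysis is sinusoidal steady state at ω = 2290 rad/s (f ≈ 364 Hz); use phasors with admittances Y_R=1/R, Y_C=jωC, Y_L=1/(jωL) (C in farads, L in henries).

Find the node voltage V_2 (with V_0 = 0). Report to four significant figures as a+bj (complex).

Apply KCL at each of the 3 non-ground nodes and solve the resulting linear system.
Node n1: branches {R1, C2, R2, C3, I1, R5, L2, C5, I2, V2} → V_1 = 23.94+0.000j
Node n2: branches {C1, R1, R3, L1, C4, R6, R7, R8} → V_2 = 0.4343+0.04834j
Node n3: branches {R4, C3, C4, R5, C5, R6, I2, V1, V2} → V_3 = 29.70+0.000j
Source currents: i(V1)=-0.5384+4.762j, i(V2)=-2.147-4.806j

0.4343+0.04834j V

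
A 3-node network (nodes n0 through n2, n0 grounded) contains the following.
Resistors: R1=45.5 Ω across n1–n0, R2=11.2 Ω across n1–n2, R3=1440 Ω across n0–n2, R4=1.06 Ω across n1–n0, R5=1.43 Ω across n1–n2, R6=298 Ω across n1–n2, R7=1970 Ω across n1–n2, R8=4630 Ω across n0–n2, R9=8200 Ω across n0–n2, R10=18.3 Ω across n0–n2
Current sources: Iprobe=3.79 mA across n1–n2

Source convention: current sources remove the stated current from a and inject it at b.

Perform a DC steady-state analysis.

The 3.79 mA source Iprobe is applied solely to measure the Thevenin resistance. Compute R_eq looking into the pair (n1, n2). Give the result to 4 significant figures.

Apply KCL at each of the 2 non-ground nodes and solve the resulting linear system.
Node n1: branches {R1, R2, R4, R5, R6, R7, Iprobe} → V_1 = -0.0002445
Node n2: branches {R2, R3, R5, R6, R7, R8, R9, R10, Iprobe} → V_2 = 0.004240

R_eq = 1.183 Ω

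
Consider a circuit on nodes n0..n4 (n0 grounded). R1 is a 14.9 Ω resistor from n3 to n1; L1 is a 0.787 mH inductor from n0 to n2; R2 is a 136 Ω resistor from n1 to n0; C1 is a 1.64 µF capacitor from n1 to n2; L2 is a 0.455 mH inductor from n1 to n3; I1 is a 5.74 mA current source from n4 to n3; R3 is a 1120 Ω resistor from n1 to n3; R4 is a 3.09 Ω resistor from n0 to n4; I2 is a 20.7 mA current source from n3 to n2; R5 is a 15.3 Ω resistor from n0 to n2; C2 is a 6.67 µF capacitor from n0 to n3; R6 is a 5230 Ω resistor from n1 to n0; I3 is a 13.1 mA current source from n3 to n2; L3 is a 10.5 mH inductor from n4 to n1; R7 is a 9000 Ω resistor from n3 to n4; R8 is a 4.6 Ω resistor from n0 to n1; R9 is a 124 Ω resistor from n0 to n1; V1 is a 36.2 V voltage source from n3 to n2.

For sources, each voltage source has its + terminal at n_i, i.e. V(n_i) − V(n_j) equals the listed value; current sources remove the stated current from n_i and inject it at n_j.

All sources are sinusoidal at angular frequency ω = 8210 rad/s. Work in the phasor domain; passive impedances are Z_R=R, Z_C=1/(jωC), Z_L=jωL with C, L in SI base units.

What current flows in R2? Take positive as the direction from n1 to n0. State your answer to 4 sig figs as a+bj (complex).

0.06411-0.09320j A

MNA unknowns: 4 node voltages V₁..V_4 plus 1 source current (V1)
R1: Y=0.06711+0.000j on G[3,1]
L1: Y=0.000-0.1548j on G[0,2]
R2: Y=0.007353+0.000j on G[1,0]
C1: Y=0.000+0.01346j on G[1,2]
L2: Y=0.000-0.2677j on G[1,3]
I1: z[4]−=0.00574, z[3]+=0.00574
R3: Y=0.0008929+0.000j on G[1,3]
R4: Y=0.3236+0.000j on G[0,4]
I2: z[3]−=0.0207, z[2]+=0.0207
R5: Y=0.06536+0.000j on G[0,2]
C2: Y=0.000+0.05476j on G[0,3]
R6: Y=0.0001912+0.000j on G[1,0]
I3: z[3]−=0.0131, z[2]+=0.0131
L3: Y=0.000-0.01160j on G[4,1]
R7: Y=0.0001111+0.000j on G[3,4]
R8: Y=0.2174+0.000j on G[0,1]
R9: Y=0.008065+0.000j on G[0,1]
V1: row V3−V2=36.2, i_V1 at 3,2
solve → V1=8.719-12.67j, V2=-16.19-8.269j, V3=20.01-8.269j, V4=-0.4532-0.3315j
aux → i_V1=-2.431+1.629j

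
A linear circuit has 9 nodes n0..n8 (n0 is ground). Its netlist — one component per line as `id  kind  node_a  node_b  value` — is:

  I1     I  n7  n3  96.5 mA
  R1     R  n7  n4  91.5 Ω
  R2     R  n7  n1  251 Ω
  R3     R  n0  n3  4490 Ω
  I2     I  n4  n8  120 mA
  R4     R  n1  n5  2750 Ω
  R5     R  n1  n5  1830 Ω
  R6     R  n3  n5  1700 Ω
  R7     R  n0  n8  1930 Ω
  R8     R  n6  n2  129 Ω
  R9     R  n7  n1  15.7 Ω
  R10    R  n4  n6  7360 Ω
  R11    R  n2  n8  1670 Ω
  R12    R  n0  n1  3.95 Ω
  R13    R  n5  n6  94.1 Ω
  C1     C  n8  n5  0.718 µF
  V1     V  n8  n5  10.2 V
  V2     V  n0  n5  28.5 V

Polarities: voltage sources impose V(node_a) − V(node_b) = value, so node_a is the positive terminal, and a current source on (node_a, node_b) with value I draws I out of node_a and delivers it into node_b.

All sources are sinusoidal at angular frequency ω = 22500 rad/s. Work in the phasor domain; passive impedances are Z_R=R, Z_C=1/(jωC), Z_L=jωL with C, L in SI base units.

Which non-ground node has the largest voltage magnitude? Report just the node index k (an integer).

MNA unknowns: 8 node voltages V₁..V_8 plus 2 source currents (V1, V2)
I1: z[7]−=0.0965, z[3]+=0.0965
R1: Y=0.01093+0.000j on G[7,4]
R2: Y=0.003984+0.000j on G[7,1]
R3: Y=0.0002227+0.000j on G[0,3]
I2: z[4]−=0.12, z[8]+=0.12
R4: Y=0.0003636+0.000j on G[1,5]
R5: Y=0.0005464+0.000j on G[1,5]
R6: Y=0.0005882+0.000j on G[3,5]
R7: Y=0.0005181+0.000j on G[0,8]
R8: Y=0.007752+0.000j on G[6,2]
R9: Y=0.06369+0.000j on G[7,1]
R10: Y=0.0001359+0.000j on G[4,6]
R11: Y=0.0005988+0.000j on G[2,8]
R12: Y=0.2532+0.000j on G[0,1]
R13: Y=0.01063+0.000j on G[5,6]
C1: Y=0.000+0.01616j on G[8,5]
V1: row V8−V5=10.2, i_V1 at 8,5
V2: row V0−V5=28.5, i_V2 at 0,5
solve → V1=-0.9609+0.000j, V2=-27.16+0.000j, V3=98.32+0.000j, V4=-15.32+0.000j, V5=-28.50+0.000j, V6=-27.84+0.000j, V7=-4.185+0.000j, V8=-18.30+0.000j
aux → i_V1=0.1242-0.1648j, i_V2=-0.2308+0.000j

3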